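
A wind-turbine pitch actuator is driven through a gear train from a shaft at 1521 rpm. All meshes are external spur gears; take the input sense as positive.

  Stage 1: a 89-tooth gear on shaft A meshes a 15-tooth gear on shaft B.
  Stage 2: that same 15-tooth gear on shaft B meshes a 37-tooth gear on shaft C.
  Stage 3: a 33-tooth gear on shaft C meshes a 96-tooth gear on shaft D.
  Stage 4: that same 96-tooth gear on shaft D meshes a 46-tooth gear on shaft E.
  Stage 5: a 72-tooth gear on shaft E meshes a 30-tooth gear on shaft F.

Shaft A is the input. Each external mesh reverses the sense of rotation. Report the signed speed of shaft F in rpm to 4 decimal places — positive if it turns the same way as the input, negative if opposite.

Stage 1 [89T→15T]: ω = 1521.0000×89/15 = 9024.6000 rpm, dir flips to −; running = −9024.6000
Stage 2 [15T→37T]: ω = 9024.6000×15/37 = 3658.6216 rpm, dir flips to +; running = +3658.6216
Stage 3 [33T→96T]: ω = 3658.6216×33/96 = 1257.6512 rpm, dir flips to −; running = −1257.6512
Stage 4 [96T→46T]: ω = 1257.6512×96/46 = 2624.6633 rpm, dir flips to +; running = +2624.6633
Stage 5 [72T→30T]: ω = 2624.6633×72/30 = 6299.1920 rpm, dir flips to −; running = −6299.1920

-6299.1920 rpm (opposite to input, |ω| = 6299.1920 rpm)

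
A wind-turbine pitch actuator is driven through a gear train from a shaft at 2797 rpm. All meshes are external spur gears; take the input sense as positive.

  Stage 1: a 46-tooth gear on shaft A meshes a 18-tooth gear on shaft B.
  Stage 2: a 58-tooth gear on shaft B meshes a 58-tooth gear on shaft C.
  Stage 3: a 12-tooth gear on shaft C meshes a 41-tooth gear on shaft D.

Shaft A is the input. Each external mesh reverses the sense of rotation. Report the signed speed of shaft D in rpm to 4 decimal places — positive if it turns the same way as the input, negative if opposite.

-2092.0650 rpm (opposite to input, |ω| = 2092.0650 rpm)

Stage 1 [46T→18T]: ω = 2797.0000×46/18 = 7147.8889 rpm, dir flips to −; running = −7147.8889
Stage 2 [58T→58T]: ω = 7147.8889×58/58 = 7147.8889 rpm, dir flips to +; running = +7147.8889
Stage 3 [12T→41T]: ω = 7147.8889×12/41 = 2092.0650 rpm, dir flips to −; running = −2092.0650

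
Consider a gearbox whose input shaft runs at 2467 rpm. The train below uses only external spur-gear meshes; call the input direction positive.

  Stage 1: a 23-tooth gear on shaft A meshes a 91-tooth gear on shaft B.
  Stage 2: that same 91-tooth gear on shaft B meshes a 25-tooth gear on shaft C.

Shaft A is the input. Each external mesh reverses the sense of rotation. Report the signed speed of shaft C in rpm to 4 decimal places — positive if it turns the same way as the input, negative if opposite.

+2269.6400 rpm (same as input, |ω| = 2269.6400 rpm)

Stage 1 [23T→91T]: ω = 2467.0000×23/91 = 623.5275 rpm, dir flips to −; running = −623.5275
Stage 2 [91T→25T]: ω = 623.5275×91/25 = 2269.6400 rpm, dir flips to +; running = +2269.6400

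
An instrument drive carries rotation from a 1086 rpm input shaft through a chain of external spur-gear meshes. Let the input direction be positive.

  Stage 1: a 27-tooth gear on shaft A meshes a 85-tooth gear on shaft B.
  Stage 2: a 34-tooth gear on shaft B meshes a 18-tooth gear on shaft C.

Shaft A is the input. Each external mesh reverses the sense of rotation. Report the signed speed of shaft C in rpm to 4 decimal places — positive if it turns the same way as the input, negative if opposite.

Stage 1 [27T→85T]: ω = 1086.0000×27/85 = 344.9647 rpm, dir flips to −; running = −344.9647
Stage 2 [34T→18T]: ω = 344.9647×34/18 = 651.6000 rpm, dir flips to +; running = +651.6000

+651.6000 rpm (same as input, |ω| = 651.6000 rpm)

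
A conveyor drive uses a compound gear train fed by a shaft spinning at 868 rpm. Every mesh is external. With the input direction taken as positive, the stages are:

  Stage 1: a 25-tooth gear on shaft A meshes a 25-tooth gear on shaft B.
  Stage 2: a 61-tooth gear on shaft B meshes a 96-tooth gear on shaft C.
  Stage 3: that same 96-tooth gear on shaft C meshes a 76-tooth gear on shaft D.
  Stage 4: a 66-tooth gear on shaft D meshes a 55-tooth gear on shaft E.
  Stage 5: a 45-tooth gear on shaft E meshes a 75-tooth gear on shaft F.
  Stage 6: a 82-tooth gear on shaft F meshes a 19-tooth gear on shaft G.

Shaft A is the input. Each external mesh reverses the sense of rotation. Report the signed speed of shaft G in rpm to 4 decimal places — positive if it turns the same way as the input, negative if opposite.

+2164.8545 rpm (same as input, |ω| = 2164.8545 rpm)

Stage 1 [25T→25T]: ω = 868.0000×25/25 = 868.0000 rpm, dir flips to −; running = −868.0000
Stage 2 [61T→96T]: ω = 868.0000×61/96 = 551.5417 rpm, dir flips to +; running = +551.5417
Stage 3 [96T→76T]: ω = 551.5417×96/76 = 696.6842 rpm, dir flips to −; running = −696.6842
Stage 4 [66T→55T]: ω = 696.6842×66/55 = 836.0211 rpm, dir flips to +; running = +836.0211
Stage 5 [45T→75T]: ω = 836.0211×45/75 = 501.6126 rpm, dir flips to −; running = −501.6126
Stage 6 [82T→19T]: ω = 501.6126×82/19 = 2164.8545 rpm, dir flips to +; running = +2164.8545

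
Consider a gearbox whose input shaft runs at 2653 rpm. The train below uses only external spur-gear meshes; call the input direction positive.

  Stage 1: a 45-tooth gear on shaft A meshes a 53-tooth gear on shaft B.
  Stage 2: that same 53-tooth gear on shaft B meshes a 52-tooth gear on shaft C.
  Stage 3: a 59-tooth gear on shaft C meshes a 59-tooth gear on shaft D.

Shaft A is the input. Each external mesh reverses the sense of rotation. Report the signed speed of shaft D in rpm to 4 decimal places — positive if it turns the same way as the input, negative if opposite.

Stage 1 [45T→53T]: ω = 2653.0000×45/53 = 2252.5472 rpm, dir flips to −; running = −2252.5472
Stage 2 [53T→52T]: ω = 2252.5472×53/52 = 2295.8654 rpm, dir flips to +; running = +2295.8654
Stage 3 [59T→59T]: ω = 2295.8654×59/59 = 2295.8654 rpm, dir flips to −; running = −2295.8654

-2295.8654 rpm (opposite to input, |ω| = 2295.8654 rpm)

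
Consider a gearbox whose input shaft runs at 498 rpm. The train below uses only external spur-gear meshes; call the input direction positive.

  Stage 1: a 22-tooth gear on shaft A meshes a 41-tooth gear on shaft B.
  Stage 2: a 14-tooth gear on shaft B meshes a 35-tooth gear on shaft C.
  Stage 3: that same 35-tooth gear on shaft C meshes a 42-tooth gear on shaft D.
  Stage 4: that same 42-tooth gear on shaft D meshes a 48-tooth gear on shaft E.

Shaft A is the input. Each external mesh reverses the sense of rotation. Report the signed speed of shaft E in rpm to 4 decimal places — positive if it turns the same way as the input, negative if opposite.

+77.9390 rpm (same as input, |ω| = 77.9390 rpm)

Stage 1 [22T→41T]: ω = 498.0000×22/41 = 267.2195 rpm, dir flips to −; running = −267.2195
Stage 2 [14T→35T]: ω = 267.2195×14/35 = 106.8878 rpm, dir flips to +; running = +106.8878
Stage 3 [35T→42T]: ω = 106.8878×35/42 = 89.0732 rpm, dir flips to −; running = −89.0732
Stage 4 [42T→48T]: ω = 89.0732×42/48 = 77.9390 rpm, dir flips to +; running = +77.9390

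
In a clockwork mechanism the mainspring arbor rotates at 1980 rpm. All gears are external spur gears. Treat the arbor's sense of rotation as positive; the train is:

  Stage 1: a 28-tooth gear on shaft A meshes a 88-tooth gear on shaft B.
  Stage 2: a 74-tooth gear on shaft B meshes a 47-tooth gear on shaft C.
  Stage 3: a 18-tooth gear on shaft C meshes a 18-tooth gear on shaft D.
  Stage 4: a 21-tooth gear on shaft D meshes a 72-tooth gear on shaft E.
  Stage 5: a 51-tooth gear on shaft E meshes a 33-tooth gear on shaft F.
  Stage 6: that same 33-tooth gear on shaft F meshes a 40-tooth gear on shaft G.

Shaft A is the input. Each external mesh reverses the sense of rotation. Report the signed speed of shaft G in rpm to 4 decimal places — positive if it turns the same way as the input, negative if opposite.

Stage 1 [28T→88T]: ω = 1980.0000×28/88 = 630.0000 rpm, dir flips to −; running = −630.0000
Stage 2 [74T→47T]: ω = 630.0000×74/47 = 991.9149 rpm, dir flips to +; running = +991.9149
Stage 3 [18T→18T]: ω = 991.9149×18/18 = 991.9149 rpm, dir flips to −; running = −991.9149
Stage 4 [21T→72T]: ω = 991.9149×21/72 = 289.3085 rpm, dir flips to +; running = +289.3085
Stage 5 [51T→33T]: ω = 289.3085×51/33 = 447.1132 rpm, dir flips to −; running = −447.1132
Stage 6 [33T→40T]: ω = 447.1132×33/40 = 368.8684 rpm, dir flips to +; running = +368.8684

+368.8684 rpm (same as input, |ω| = 368.8684 rpm)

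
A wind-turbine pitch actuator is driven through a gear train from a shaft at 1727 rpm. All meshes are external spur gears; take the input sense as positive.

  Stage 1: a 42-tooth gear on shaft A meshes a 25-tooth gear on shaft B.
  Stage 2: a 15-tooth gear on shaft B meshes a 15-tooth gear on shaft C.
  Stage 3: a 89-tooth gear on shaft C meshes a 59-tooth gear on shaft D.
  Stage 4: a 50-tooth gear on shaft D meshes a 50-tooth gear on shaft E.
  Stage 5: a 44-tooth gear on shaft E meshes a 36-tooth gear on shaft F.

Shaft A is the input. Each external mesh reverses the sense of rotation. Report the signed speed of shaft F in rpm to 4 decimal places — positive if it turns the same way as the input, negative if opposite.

-5349.2118 rpm (opposite to input, |ω| = 5349.2118 rpm)

Stage 1 [42T→25T]: ω = 1727.0000×42/25 = 2901.3600 rpm, dir flips to −; running = −2901.3600
Stage 2 [15T→15T]: ω = 2901.3600×15/15 = 2901.3600 rpm, dir flips to +; running = +2901.3600
Stage 3 [89T→59T]: ω = 2901.3600×89/59 = 4376.6278 rpm, dir flips to −; running = −4376.6278
Stage 4 [50T→50T]: ω = 4376.6278×50/50 = 4376.6278 rpm, dir flips to +; running = +4376.6278
Stage 5 [44T→36T]: ω = 4376.6278×44/36 = 5349.2118 rpm, dir flips to −; running = −5349.2118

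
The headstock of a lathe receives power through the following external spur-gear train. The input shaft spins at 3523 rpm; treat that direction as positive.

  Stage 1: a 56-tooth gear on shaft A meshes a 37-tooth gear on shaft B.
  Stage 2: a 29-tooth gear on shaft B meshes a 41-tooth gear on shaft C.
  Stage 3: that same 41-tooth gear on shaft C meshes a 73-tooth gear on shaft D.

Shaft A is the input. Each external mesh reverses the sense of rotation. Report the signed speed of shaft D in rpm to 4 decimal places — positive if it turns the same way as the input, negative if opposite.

-2118.2347 rpm (opposite to input, |ω| = 2118.2347 rpm)

Stage 1 [56T→37T]: ω = 3523.0000×56/37 = 5332.1081 rpm, dir flips to −; running = −5332.1081
Stage 2 [29T→41T]: ω = 5332.1081×29/41 = 3771.4911 rpm, dir flips to +; running = +3771.4911
Stage 3 [41T→73T]: ω = 3771.4911×41/73 = 2118.2347 rpm, dir flips to −; running = −2118.2347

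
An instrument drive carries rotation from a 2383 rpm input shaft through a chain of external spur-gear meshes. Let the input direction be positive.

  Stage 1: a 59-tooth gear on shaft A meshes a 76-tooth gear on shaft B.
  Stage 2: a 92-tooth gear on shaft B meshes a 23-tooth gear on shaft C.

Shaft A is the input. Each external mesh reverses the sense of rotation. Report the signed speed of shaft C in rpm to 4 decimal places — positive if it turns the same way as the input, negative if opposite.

Stage 1 [59T→76T]: ω = 2383.0000×59/76 = 1849.9605 rpm, dir flips to −; running = −1849.9605
Stage 2 [92T→23T]: ω = 1849.9605×92/23 = 7399.8421 rpm, dir flips to +; running = +7399.8421

+7399.8421 rpm (same as input, |ω| = 7399.8421 rpm)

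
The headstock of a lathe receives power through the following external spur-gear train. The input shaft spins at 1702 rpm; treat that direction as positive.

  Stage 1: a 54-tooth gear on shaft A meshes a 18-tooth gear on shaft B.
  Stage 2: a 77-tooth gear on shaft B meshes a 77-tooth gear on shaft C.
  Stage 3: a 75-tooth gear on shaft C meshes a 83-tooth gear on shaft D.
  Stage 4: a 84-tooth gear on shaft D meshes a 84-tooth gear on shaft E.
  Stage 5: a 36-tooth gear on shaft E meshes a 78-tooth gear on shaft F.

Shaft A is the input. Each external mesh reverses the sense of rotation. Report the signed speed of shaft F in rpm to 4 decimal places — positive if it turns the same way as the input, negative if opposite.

-2129.4717 rpm (opposite to input, |ω| = 2129.4717 rpm)

Stage 1 [54T→18T]: ω = 1702.0000×54/18 = 5106.0000 rpm, dir flips to −; running = −5106.0000
Stage 2 [77T→77T]: ω = 5106.0000×77/77 = 5106.0000 rpm, dir flips to +; running = +5106.0000
Stage 3 [75T→83T]: ω = 5106.0000×75/83 = 4613.8554 rpm, dir flips to −; running = −4613.8554
Stage 4 [84T→84T]: ω = 4613.8554×84/84 = 4613.8554 rpm, dir flips to +; running = +4613.8554
Stage 5 [36T→78T]: ω = 4613.8554×36/78 = 2129.4717 rpm, dir flips to −; running = −2129.4717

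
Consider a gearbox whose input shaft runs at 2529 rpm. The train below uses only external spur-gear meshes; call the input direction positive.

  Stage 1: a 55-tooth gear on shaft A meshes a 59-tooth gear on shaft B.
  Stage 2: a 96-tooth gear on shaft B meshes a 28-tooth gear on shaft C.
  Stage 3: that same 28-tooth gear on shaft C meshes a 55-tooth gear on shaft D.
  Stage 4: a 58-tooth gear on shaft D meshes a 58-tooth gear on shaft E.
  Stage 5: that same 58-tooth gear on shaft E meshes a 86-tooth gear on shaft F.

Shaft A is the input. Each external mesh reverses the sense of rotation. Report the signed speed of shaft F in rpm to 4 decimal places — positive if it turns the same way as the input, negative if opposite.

Stage 1 [55T→59T]: ω = 2529.0000×55/59 = 2357.5424 rpm, dir flips to −; running = −2357.5424
Stage 2 [96T→28T]: ω = 2357.5424×96/28 = 8083.0024 rpm, dir flips to +; running = +8083.0024
Stage 3 [28T→55T]: ω = 8083.0024×28/55 = 4114.9831 rpm, dir flips to −; running = −4114.9831
Stage 4 [58T→58T]: ω = 4114.9831×58/58 = 4114.9831 rpm, dir flips to +; running = +4114.9831
Stage 5 [58T→86T]: ω = 4114.9831×58/86 = 2775.2211 rpm, dir flips to −; running = −2775.2211

-2775.2211 rpm (opposite to input, |ω| = 2775.2211 rpm)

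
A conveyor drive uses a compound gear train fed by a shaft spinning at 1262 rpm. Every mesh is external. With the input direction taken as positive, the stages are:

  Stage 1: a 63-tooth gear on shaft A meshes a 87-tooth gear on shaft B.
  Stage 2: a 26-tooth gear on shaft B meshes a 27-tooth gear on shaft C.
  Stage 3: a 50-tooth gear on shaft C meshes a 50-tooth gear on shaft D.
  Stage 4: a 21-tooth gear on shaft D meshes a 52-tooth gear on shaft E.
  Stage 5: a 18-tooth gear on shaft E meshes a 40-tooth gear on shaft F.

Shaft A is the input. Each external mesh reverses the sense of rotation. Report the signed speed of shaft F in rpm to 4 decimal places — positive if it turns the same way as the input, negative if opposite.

Stage 1 [63T→87T]: ω = 1262.0000×63/87 = 913.8621 rpm, dir flips to −; running = −913.8621
Stage 2 [26T→27T]: ω = 913.8621×26/27 = 880.0153 rpm, dir flips to +; running = +880.0153
Stage 3 [50T→50T]: ω = 880.0153×50/50 = 880.0153 rpm, dir flips to −; running = −880.0153
Stage 4 [21T→52T]: ω = 880.0153×21/52 = 355.3908 rpm, dir flips to +; running = +355.3908
Stage 5 [18T→40T]: ω = 355.3908×18/40 = 159.9259 rpm, dir flips to −; running = −159.9259

-159.9259 rpm (opposite to input, |ω| = 159.9259 rpm)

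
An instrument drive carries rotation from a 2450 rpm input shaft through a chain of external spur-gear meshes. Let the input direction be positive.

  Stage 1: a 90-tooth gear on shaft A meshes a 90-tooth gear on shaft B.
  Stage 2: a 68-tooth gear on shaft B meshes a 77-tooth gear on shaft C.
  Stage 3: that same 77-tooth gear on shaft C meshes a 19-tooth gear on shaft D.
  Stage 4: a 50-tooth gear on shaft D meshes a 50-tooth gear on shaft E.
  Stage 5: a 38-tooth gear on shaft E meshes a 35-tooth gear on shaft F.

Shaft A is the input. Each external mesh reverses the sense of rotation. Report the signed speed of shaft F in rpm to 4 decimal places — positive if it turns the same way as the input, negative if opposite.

-9520.0000 rpm (opposite to input, |ω| = 9520.0000 rpm)

Stage 1 [90T→90T]: ω = 2450.0000×90/90 = 2450.0000 rpm, dir flips to −; running = −2450.0000
Stage 2 [68T→77T]: ω = 2450.0000×68/77 = 2163.6364 rpm, dir flips to +; running = +2163.6364
Stage 3 [77T→19T]: ω = 2163.6364×77/19 = 8768.4211 rpm, dir flips to −; running = −8768.4211
Stage 4 [50T→50T]: ω = 8768.4211×50/50 = 8768.4211 rpm, dir flips to +; running = +8768.4211
Stage 5 [38T→35T]: ω = 8768.4211×38/35 = 9520.0000 rpm, dir flips to −; running = −9520.0000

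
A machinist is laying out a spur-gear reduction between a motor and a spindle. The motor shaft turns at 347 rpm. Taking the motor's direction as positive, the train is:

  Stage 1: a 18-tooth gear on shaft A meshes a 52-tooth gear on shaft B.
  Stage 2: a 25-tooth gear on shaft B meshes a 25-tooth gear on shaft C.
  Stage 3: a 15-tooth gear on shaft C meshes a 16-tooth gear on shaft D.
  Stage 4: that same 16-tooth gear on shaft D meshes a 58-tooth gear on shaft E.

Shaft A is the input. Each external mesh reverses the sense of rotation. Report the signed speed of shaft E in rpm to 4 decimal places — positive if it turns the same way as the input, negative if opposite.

Stage 1 [18T→52T]: ω = 347.0000×18/52 = 120.1154 rpm, dir flips to −; running = −120.1154
Stage 2 [25T→25T]: ω = 120.1154×25/25 = 120.1154 rpm, dir flips to +; running = +120.1154
Stage 3 [15T→16T]: ω = 120.1154×15/16 = 112.6082 rpm, dir flips to −; running = −112.6082
Stage 4 [16T→58T]: ω = 112.6082×16/58 = 31.0643 rpm, dir flips to +; running = +31.0643

+31.0643 rpm (same as input, |ω| = 31.0643 rpm)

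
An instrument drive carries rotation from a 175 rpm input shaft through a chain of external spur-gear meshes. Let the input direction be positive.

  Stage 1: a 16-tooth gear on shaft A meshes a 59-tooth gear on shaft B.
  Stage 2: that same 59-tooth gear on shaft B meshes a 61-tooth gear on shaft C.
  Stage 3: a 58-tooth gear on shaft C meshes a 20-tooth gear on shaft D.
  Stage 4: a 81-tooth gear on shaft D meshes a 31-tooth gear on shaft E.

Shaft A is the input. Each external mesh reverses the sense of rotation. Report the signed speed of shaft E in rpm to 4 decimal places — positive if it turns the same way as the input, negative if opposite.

+347.8160 rpm (same as input, |ω| = 347.8160 rpm)

Stage 1 [16T→59T]: ω = 175.0000×16/59 = 47.4576 rpm, dir flips to −; running = −47.4576
Stage 2 [59T→61T]: ω = 47.4576×59/61 = 45.9016 rpm, dir flips to +; running = +45.9016
Stage 3 [58T→20T]: ω = 45.9016×58/20 = 133.1148 rpm, dir flips to −; running = −133.1148
Stage 4 [81T→31T]: ω = 133.1148×81/31 = 347.8160 rpm, dir flips to +; running = +347.8160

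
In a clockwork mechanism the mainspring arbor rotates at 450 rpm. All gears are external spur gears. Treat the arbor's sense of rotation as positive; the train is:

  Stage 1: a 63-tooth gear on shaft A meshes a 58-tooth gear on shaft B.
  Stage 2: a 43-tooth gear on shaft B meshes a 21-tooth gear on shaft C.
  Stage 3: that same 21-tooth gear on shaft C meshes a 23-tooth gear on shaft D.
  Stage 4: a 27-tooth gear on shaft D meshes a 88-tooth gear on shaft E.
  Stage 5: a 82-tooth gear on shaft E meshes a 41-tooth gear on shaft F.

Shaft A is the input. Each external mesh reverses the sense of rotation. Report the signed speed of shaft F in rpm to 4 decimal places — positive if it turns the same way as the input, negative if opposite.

Stage 1 [63T→58T]: ω = 450.0000×63/58 = 488.7931 rpm, dir flips to −; running = −488.7931
Stage 2 [43T→21T]: ω = 488.7931×43/21 = 1000.8621 rpm, dir flips to +; running = +1000.8621
Stage 3 [21T→23T]: ω = 1000.8621×21/23 = 913.8306 rpm, dir flips to −; running = −913.8306
Stage 4 [27T→88T]: ω = 913.8306×27/88 = 280.3798 rpm, dir flips to +; running = +280.3798
Stage 5 [82T→41T]: ω = 280.3798×82/41 = 560.7597 rpm, dir flips to −; running = −560.7597

-560.7597 rpm (opposite to input, |ω| = 560.7597 rpm)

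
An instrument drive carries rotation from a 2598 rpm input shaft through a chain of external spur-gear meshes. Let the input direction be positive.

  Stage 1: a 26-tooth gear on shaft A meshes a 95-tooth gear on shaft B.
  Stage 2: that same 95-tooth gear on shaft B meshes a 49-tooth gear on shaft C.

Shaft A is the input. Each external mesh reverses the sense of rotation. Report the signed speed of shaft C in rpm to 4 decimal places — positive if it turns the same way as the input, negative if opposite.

Stage 1 [26T→95T]: ω = 2598.0000×26/95 = 711.0316 rpm, dir flips to −; running = −711.0316
Stage 2 [95T→49T]: ω = 711.0316×95/49 = 1378.5306 rpm, dir flips to +; running = +1378.5306

+1378.5306 rpm (same as input, |ω| = 1378.5306 rpm)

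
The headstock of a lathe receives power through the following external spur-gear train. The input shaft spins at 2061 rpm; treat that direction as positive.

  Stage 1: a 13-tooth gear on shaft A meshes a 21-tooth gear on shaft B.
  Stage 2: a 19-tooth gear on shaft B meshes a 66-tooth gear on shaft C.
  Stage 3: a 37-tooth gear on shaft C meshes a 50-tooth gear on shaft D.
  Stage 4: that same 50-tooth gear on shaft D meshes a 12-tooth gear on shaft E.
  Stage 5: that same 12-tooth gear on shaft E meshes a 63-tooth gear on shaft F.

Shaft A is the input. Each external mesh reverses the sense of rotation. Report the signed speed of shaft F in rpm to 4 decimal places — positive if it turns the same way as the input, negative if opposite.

-215.7113 rpm (opposite to input, |ω| = 215.7113 rpm)

Stage 1 [13T→21T]: ω = 2061.0000×13/21 = 1275.8571 rpm, dir flips to −; running = −1275.8571
Stage 2 [19T→66T]: ω = 1275.8571×19/66 = 367.2922 rpm, dir flips to +; running = +367.2922
Stage 3 [37T→50T]: ω = 367.2922×37/50 = 271.7962 rpm, dir flips to −; running = −271.7962
Stage 4 [50T→12T]: ω = 271.7962×50/12 = 1132.4843 rpm, dir flips to +; running = +1132.4843
Stage 5 [12T→63T]: ω = 1132.4843×12/63 = 215.7113 rpm, dir flips to −; running = −215.7113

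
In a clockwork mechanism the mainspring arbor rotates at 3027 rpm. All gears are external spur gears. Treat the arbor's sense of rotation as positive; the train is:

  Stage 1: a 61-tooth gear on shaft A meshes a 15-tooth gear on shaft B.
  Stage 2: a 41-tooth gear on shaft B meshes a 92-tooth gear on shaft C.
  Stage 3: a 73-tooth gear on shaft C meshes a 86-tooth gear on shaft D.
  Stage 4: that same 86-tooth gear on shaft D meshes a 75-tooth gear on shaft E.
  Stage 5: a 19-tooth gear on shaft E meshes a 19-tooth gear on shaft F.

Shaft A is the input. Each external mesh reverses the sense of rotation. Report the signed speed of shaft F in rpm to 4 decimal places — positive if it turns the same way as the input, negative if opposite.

-5339.5988 rpm (opposite to input, |ω| = 5339.5988 rpm)

Stage 1 [61T→15T]: ω = 3027.0000×61/15 = 12309.8000 rpm, dir flips to −; running = −12309.8000
Stage 2 [41T→92T]: ω = 12309.8000×41/92 = 5485.8891 rpm, dir flips to +; running = +5485.8891
Stage 3 [73T→86T]: ω = 5485.8891×73/86 = 4656.6268 rpm, dir flips to −; running = −4656.6268
Stage 4 [86T→75T]: ω = 4656.6268×86/75 = 5339.5988 rpm, dir flips to +; running = +5339.5988
Stage 5 [19T→19T]: ω = 5339.5988×19/19 = 5339.5988 rpm, dir flips to −; running = −5339.5988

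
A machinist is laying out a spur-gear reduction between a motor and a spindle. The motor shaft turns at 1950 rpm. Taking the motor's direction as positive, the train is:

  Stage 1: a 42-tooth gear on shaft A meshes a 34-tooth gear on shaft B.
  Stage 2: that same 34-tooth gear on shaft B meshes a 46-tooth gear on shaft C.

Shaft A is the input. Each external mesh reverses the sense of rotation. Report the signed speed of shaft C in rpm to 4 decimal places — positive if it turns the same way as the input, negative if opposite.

+1780.4348 rpm (same as input, |ω| = 1780.4348 rpm)

Stage 1 [42T→34T]: ω = 1950.0000×42/34 = 2408.8235 rpm, dir flips to −; running = −2408.8235
Stage 2 [34T→46T]: ω = 2408.8235×34/46 = 1780.4348 rpm, dir flips to +; running = +1780.4348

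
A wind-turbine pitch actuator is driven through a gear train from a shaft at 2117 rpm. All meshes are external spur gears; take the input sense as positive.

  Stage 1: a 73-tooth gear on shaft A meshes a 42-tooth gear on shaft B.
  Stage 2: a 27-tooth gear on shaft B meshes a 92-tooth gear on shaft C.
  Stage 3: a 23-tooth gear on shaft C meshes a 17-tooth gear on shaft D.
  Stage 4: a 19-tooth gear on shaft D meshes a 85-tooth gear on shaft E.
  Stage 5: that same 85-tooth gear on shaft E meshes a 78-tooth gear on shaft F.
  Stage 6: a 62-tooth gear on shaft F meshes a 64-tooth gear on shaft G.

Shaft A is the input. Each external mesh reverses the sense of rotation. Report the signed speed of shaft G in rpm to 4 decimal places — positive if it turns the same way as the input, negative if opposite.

Stage 1 [73T→42T]: ω = 2117.0000×73/42 = 3679.5476 rpm, dir flips to −; running = −3679.5476
Stage 2 [27T→92T]: ω = 3679.5476×27/92 = 1079.8672 rpm, dir flips to +; running = +1079.8672
Stage 3 [23T→17T]: ω = 1079.8672×23/17 = 1460.9968 rpm, dir flips to −; running = −1460.9968
Stage 4 [19T→85T]: ω = 1460.9968×19/85 = 326.5758 rpm, dir flips to +; running = +326.5758
Stage 5 [85T→78T]: ω = 326.5758×85/78 = 355.8838 rpm, dir flips to −; running = −355.8838
Stage 6 [62T→64T]: ω = 355.8838×62/64 = 344.7625 rpm, dir flips to +; running = +344.7625

+344.7625 rpm (same as input, |ω| = 344.7625 rpm)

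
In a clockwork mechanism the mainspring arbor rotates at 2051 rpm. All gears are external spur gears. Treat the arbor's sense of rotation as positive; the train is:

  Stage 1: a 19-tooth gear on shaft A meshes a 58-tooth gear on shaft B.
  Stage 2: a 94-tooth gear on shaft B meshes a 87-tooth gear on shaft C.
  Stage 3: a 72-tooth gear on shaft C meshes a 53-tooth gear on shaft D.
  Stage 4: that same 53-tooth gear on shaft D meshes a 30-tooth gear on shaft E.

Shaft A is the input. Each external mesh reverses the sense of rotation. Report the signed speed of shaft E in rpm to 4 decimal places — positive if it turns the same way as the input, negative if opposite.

+1742.2526 rpm (same as input, |ω| = 1742.2526 rpm)

Stage 1 [19T→58T]: ω = 2051.0000×19/58 = 671.8793 rpm, dir flips to −; running = −671.8793
Stage 2 [94T→87T]: ω = 671.8793×94/87 = 725.9386 rpm, dir flips to +; running = +725.9386
Stage 3 [72T→53T]: ω = 725.9386×72/53 = 986.1807 rpm, dir flips to −; running = −986.1807
Stage 4 [53T→30T]: ω = 986.1807×53/30 = 1742.2526 rpm, dir flips to +; running = +1742.2526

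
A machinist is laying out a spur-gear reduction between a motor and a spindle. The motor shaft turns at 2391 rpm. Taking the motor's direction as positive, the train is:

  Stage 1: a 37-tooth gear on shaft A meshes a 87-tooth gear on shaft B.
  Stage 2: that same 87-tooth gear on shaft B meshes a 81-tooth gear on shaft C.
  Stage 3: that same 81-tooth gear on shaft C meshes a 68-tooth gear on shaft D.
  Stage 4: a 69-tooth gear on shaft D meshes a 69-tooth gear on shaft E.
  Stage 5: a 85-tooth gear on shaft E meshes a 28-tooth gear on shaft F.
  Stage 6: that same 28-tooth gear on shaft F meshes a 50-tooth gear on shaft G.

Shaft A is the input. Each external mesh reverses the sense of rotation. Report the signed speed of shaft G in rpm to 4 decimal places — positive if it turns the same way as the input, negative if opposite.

+2211.6750 rpm (same as input, |ω| = 2211.6750 rpm)

Stage 1 [37T→87T]: ω = 2391.0000×37/87 = 1016.8621 rpm, dir flips to −; running = −1016.8621
Stage 2 [87T→81T]: ω = 1016.8621×87/81 = 1092.1852 rpm, dir flips to +; running = +1092.1852
Stage 3 [81T→68T]: ω = 1092.1852×81/68 = 1300.9853 rpm, dir flips to −; running = −1300.9853
Stage 4 [69T→69T]: ω = 1300.9853×69/69 = 1300.9853 rpm, dir flips to +; running = +1300.9853
Stage 5 [85T→28T]: ω = 1300.9853×85/28 = 3949.4196 rpm, dir flips to −; running = −3949.4196
Stage 6 [28T→50T]: ω = 3949.4196×28/50 = 2211.6750 rpm, dir flips to +; running = +2211.6750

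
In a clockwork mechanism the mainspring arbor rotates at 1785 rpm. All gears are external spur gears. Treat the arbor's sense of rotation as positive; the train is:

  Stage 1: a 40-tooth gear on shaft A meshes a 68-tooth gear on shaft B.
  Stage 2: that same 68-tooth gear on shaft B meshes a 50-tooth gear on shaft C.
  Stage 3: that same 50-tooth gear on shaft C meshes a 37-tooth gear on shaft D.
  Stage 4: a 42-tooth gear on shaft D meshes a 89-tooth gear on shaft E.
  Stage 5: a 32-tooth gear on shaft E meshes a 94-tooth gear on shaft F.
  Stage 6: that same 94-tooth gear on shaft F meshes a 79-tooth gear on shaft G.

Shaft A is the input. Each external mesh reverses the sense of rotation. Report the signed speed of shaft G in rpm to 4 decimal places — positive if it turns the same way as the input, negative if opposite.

Stage 1 [40T→68T]: ω = 1785.0000×40/68 = 1050.0000 rpm, dir flips to −; running = −1050.0000
Stage 2 [68T→50T]: ω = 1050.0000×68/50 = 1428.0000 rpm, dir flips to +; running = +1428.0000
Stage 3 [50T→37T]: ω = 1428.0000×50/37 = 1929.7297 rpm, dir flips to −; running = −1929.7297
Stage 4 [42T→89T]: ω = 1929.7297×42/89 = 910.6590 rpm, dir flips to +; running = +910.6590
Stage 5 [32T→94T]: ω = 910.6590×32/94 = 310.0116 rpm, dir flips to −; running = −310.0116
Stage 6 [94T→79T]: ω = 310.0116×94/79 = 368.8745 rpm, dir flips to +; running = +368.8745

+368.8745 rpm (same as input, |ω| = 368.8745 rpm)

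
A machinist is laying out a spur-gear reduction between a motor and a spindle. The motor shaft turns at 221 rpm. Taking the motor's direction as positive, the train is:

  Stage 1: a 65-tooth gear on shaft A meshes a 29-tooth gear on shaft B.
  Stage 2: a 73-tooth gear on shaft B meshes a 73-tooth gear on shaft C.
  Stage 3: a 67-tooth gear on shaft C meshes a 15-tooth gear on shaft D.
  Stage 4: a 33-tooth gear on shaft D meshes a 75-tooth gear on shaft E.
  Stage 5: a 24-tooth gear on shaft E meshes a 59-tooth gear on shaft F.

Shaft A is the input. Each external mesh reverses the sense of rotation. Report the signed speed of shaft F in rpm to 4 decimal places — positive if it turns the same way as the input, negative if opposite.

Stage 1 [65T→29T]: ω = 221.0000×65/29 = 495.3448 rpm, dir flips to −; running = −495.3448
Stage 2 [73T→73T]: ω = 495.3448×73/73 = 495.3448 rpm, dir flips to +; running = +495.3448
Stage 3 [67T→15T]: ω = 495.3448×67/15 = 2212.5402 rpm, dir flips to −; running = −2212.5402
Stage 4 [33T→75T]: ω = 2212.5402×33/75 = 973.5177 rpm, dir flips to +; running = +973.5177
Stage 5 [24T→59T]: ω = 973.5177×24/59 = 396.0072 rpm, dir flips to −; running = −396.0072

-396.0072 rpm (opposite to input, |ω| = 396.0072 rpm)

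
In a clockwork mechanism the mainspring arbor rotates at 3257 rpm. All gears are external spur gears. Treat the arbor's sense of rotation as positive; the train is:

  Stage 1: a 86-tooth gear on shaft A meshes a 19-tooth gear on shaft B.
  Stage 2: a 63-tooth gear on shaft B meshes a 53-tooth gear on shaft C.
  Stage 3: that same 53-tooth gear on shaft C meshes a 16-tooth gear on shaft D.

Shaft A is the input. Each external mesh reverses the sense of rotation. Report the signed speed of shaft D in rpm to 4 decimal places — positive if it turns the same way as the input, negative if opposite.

-58047.4539 rpm (opposite to input, |ω| = 58047.4539 rpm)

Stage 1 [86T→19T]: ω = 3257.0000×86/19 = 14742.2105 rpm, dir flips to −; running = −14742.2105
Stage 2 [63T→53T]: ω = 14742.2105×63/53 = 17523.7597 rpm, dir flips to +; running = +17523.7597
Stage 3 [53T→16T]: ω = 17523.7597×53/16 = 58047.4539 rpm, dir flips to −; running = −58047.4539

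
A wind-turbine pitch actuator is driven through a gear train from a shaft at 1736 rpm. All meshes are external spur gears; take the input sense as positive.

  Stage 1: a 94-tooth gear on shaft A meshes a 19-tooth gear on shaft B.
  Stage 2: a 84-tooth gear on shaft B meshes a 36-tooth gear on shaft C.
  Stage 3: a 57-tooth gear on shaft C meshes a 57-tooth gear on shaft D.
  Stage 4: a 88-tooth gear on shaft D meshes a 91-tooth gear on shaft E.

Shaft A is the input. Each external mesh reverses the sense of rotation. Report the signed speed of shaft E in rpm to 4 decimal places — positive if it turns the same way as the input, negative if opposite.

Stage 1 [94T→19T]: ω = 1736.0000×94/19 = 8588.6316 rpm, dir flips to −; running = −8588.6316
Stage 2 [84T→36T]: ω = 8588.6316×84/36 = 20040.1404 rpm, dir flips to +; running = +20040.1404
Stage 3 [57T→57T]: ω = 20040.1404×57/57 = 20040.1404 rpm, dir flips to −; running = −20040.1404
Stage 4 [88T→91T]: ω = 20040.1404×88/91 = 19379.4764 rpm, dir flips to +; running = +19379.4764

+19379.4764 rpm (same as input, |ω| = 19379.4764 rpm)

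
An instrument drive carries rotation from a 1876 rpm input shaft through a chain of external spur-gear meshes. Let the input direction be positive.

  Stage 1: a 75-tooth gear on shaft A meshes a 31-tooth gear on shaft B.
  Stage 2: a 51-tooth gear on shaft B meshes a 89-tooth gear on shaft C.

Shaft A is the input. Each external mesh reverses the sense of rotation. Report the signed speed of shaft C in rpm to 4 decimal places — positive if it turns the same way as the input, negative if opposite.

Stage 1 [75T→31T]: ω = 1876.0000×75/31 = 4538.7097 rpm, dir flips to −; running = −4538.7097
Stage 2 [51T→89T]: ω = 4538.7097×51/89 = 2600.8336 rpm, dir flips to +; running = +2600.8336

+2600.8336 rpm (same as input, |ω| = 2600.8336 rpm)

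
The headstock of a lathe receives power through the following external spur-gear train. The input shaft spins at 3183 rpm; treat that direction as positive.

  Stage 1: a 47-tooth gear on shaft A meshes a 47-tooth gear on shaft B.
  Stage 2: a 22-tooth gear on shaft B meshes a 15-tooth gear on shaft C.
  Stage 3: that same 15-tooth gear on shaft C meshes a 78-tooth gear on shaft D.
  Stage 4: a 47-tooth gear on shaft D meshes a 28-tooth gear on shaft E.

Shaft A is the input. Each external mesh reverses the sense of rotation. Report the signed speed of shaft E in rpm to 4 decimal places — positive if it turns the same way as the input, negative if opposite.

+1506.9698 rpm (same as input, |ω| = 1506.9698 rpm)

Stage 1 [47T→47T]: ω = 3183.0000×47/47 = 3183.0000 rpm, dir flips to −; running = −3183.0000
Stage 2 [22T→15T]: ω = 3183.0000×22/15 = 4668.4000 rpm, dir flips to +; running = +4668.4000
Stage 3 [15T→78T]: ω = 4668.4000×15/78 = 897.7692 rpm, dir flips to −; running = −897.7692
Stage 4 [47T→28T]: ω = 897.7692×47/28 = 1506.9698 rpm, dir flips to +; running = +1506.9698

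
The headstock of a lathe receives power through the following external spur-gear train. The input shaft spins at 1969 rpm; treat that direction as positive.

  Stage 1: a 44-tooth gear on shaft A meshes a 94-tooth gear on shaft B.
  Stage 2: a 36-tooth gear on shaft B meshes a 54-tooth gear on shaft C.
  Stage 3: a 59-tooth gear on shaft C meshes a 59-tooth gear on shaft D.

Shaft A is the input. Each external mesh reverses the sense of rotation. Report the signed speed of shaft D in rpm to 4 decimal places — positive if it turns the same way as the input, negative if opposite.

-614.4397 rpm (opposite to input, |ω| = 614.4397 rpm)

Stage 1 [44T→94T]: ω = 1969.0000×44/94 = 921.6596 rpm, dir flips to −; running = −921.6596
Stage 2 [36T→54T]: ω = 921.6596×36/54 = 614.4397 rpm, dir flips to +; running = +614.4397
Stage 3 [59T→59T]: ω = 614.4397×59/59 = 614.4397 rpm, dir flips to −; running = −614.4397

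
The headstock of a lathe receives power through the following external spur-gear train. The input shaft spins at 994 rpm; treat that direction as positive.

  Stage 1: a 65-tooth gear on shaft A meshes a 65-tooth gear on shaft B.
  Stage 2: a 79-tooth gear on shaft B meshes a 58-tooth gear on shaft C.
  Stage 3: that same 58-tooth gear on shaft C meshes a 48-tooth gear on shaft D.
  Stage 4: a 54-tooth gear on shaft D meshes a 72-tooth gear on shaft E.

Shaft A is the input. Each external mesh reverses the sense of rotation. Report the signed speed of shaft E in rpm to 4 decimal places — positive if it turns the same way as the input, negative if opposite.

+1226.9688 rpm (same as input, |ω| = 1226.9688 rpm)

Stage 1 [65T→65T]: ω = 994.0000×65/65 = 994.0000 rpm, dir flips to −; running = −994.0000
Stage 2 [79T→58T]: ω = 994.0000×79/58 = 1353.8966 rpm, dir flips to +; running = +1353.8966
Stage 3 [58T→48T]: ω = 1353.8966×58/48 = 1635.9583 rpm, dir flips to −; running = −1635.9583
Stage 4 [54T→72T]: ω = 1635.9583×54/72 = 1226.9688 rpm, dir flips to +; running = +1226.9688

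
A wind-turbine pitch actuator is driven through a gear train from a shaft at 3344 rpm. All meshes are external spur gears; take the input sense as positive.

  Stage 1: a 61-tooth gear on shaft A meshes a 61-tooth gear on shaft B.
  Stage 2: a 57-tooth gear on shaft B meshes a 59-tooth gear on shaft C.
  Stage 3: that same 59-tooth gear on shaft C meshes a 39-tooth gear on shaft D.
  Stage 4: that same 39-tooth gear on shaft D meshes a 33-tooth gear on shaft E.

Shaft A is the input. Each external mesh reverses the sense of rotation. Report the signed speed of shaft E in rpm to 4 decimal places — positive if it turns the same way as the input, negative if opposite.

Stage 1 [61T→61T]: ω = 3344.0000×61/61 = 3344.0000 rpm, dir flips to −; running = −3344.0000
Stage 2 [57T→59T]: ω = 3344.0000×57/59 = 3230.6441 rpm, dir flips to +; running = +3230.6441
Stage 3 [59T→39T]: ω = 3230.6441×59/39 = 4887.3846 rpm, dir flips to −; running = −4887.3846
Stage 4 [39T→33T]: ω = 4887.3846×39/33 = 5776.0000 rpm, dir flips to +; running = +5776.0000

+5776.0000 rpm (same as input, |ω| = 5776.0000 rpm)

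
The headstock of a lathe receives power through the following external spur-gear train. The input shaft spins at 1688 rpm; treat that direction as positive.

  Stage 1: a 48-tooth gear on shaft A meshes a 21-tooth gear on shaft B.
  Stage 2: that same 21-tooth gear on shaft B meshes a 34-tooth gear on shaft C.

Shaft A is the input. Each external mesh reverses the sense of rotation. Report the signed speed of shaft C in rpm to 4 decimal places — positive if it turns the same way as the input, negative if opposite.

+2383.0588 rpm (same as input, |ω| = 2383.0588 rpm)

Stage 1 [48T→21T]: ω = 1688.0000×48/21 = 3858.2857 rpm, dir flips to −; running = −3858.2857
Stage 2 [21T→34T]: ω = 3858.2857×21/34 = 2383.0588 rpm, dir flips to +; running = +2383.0588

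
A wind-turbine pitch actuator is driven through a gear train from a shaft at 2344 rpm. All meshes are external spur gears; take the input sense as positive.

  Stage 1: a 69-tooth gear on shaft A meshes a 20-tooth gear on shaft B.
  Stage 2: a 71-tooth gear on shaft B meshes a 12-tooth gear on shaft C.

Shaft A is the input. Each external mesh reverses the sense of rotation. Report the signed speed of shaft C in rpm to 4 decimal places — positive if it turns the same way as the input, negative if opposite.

+47846.9000 rpm (same as input, |ω| = 47846.9000 rpm)

Stage 1 [69T→20T]: ω = 2344.0000×69/20 = 8086.8000 rpm, dir flips to −; running = −8086.8000
Stage 2 [71T→12T]: ω = 8086.8000×71/12 = 47846.9000 rpm, dir flips to +; running = +47846.9000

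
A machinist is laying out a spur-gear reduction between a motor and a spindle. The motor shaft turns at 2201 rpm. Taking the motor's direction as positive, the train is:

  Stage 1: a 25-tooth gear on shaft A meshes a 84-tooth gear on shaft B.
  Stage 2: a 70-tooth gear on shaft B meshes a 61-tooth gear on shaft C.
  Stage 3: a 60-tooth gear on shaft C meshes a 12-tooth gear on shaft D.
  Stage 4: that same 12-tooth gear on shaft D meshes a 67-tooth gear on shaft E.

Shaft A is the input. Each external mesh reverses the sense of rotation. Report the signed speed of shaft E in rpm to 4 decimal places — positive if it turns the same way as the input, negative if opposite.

Stage 1 [25T→84T]: ω = 2201.0000×25/84 = 655.0595 rpm, dir flips to −; running = −655.0595
Stage 2 [70T→61T]: ω = 655.0595×70/61 = 751.7077 rpm, dir flips to +; running = +751.7077
Stage 3 [60T→12T]: ω = 751.7077×60/12 = 3758.5383 rpm, dir flips to −; running = −3758.5383
Stage 4 [12T→67T]: ω = 3758.5383×12/67 = 673.1710 rpm, dir flips to +; running = +673.1710

+673.1710 rpm (same as input, |ω| = 673.1710 rpm)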